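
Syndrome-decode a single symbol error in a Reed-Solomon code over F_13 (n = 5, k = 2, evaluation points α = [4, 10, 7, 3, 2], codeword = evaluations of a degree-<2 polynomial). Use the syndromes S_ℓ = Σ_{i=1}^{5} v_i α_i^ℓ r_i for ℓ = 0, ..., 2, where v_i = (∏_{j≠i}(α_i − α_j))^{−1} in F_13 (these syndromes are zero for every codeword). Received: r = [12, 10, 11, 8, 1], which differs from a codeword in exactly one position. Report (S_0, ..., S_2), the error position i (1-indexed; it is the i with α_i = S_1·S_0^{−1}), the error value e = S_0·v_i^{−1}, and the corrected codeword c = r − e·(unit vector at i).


S = (5, 10, 7), error at position 5, error magnitude e = 10, c = [12, 10, 11, 8, 4].

Step 1: column multipliers v_i = (∏_{j≠i}(α_i − α_j))^{−1} mod 13.
  i = 1 (α = 4): (4−10)(4−7)(4−3)(4−2) = (−6)·(−3)·1·2 = 36 ≡ 10, so v_1 = 10^{−1} = 4 (mod 13).
  i = 2 (α = 10): (10−4)(10−7)(10−3)(10−2) = 6·3·7·8 = 1008 ≡ 7, so v_2 = 7^{−1} = 2 (mod 13).
  i = 3 (α = 7): (7−4)(7−10)(7−3)(7−2) = 3·(−3)·4·5 = −180 ≡ 2, so v_3 = 2^{−1} = 7 (mod 13).
  i = 4 (α = 3): (3−4)(3−10)(3−7)(3−2) = (−1)·(−7)·(−4)·1 = −28 ≡ 11, so v_4 = 11^{−1} = 6 (mod 13).
  i = 5 (α = 2): (2−4)(2−10)(2−7)(2−3) = (−2)·(−8)·(−5)·(−1) = 80 ≡ 2, so v_5 = 2^{−1} = 7 (mod 13).
  v = [4, 2, 7, 6, 7].
Step 2: syndromes of r = [12, 10, 11, 8, 1] (all sums mod 13).
  S_0 = Σ v_i r_i = 4·12 + 2·10 + 7·11 + 6·8 + 7·1 = 200 ≡ 5.
  S_1 = Σ v_i α_i r_i = 4·4·12 + 2·10·10 + 7·7·11 + 6·3·8 + 7·2·1 = 1089 ≡ 10.
  α_i^2 mod 13 = [3, 9, 10, 9, 4].
  S_2 = Σ v_i α_i^2 r_i = 4·3·12 + 2·9·10 + 7·10·11 + 6·9·8 + 7·4·1 = 1554 ≡ 7.
  S = (5, 10, 7) ≠ 0, so r is not a codeword (an error is present).
Step 3: locate the error. For a single error e at position i, S_ℓ = v_i·e·α_i^ℓ, so α_err = S_1/S_0.
  S_0^{−1} = 5^{−1} = 8 (mod 13), so α_err = 10·8 = 80 ≡ 2 = α_5. Error position i = 5.
  Consistency check: S_2/S_1 = 7·4 = 28 ≡ 2 = α_err ✓ (single-error assumption holds).
Step 4: error magnitude e = S_0/v_5 = S_0·∏_{j≠5}(α_5 − α_j) = 5·2 = 10 ≡ 10 (mod 13).
Step 5: correct position 5: c_5 = r_5 − e = 1 − 10 ≡ 4 (mod 13). Hence c = [12, 10, 11, 8, 4].
  Check: interpolating c through the α_i gives m(x) = 9 + 4·x (degree < 2) with m(α_i) = c_i for every i, so c is indeed a codeword.


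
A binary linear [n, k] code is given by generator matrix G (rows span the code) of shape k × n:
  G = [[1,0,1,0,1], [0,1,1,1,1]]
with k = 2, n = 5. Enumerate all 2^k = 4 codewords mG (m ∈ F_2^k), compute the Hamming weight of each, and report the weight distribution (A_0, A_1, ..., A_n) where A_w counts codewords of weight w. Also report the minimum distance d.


Weight distribution: A_0 = 1, A_3 = 2, A_4 = 1. Minimum distance d = 3.

Enumerate all 2^2 = 4 messages m ∈ F_2^2.
For each, compute codeword c = mG in F_2^5, then tally its weight.
  m = 00 → c = 00000, weight = 0.
  m = 10 → c = 10101, weight = 3.
  m = 01 → c = 01111, weight = 4.
  m = 11 → c = 11010, weight = 3.
Tally weights:
  weight 0: 1 codewords.
  weight 3: 2 codewords.
  weight 4: 1 codewords.
Minimum distance d = smallest w > 0 with A_w > 0 = 3.
Sanity: Σ A_w = 4 = 2^2 = 4 ✓.


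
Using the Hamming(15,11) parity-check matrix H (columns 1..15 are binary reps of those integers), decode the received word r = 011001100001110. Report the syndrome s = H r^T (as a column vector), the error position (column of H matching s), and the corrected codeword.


s = (1, 1, 1, 1)^T, error position = 15, corrected codeword c = 011001100001111

Compute s = H r^T mod 2 one row at a time:
  s_1 = 0 + 0 + 0 + 0 + 1 + 1 + 1 + 0 = 3 ≡ 1 (mod 2).
  s_2 = 0 + 0 + 1 + 1 + 1 + 1 + 1 + 0 = 5 ≡ 1 (mod 2).
  s_3 = 1 + 1 + 1 + 1 + 0 + 0 + 1 + 0 = 5 ≡ 1 (mod 2).
  s_4 = 0 + 1 + 0 + 1 + 0 + 0 + 1 + 0 = 3 ≡ 1 (mod 2).
s = (1, 1, 1, 1)^T — this equals column 15 of H (binary 1111), so error is at position 15.
Correct: flip bit 15 of r = 011001100001110 to get c = 011001100001111.


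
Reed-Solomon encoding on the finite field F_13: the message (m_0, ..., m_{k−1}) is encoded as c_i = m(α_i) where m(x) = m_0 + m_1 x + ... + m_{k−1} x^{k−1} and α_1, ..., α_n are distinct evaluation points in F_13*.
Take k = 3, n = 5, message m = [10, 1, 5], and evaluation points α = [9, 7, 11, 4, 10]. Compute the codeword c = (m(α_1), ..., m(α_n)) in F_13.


c = [8, 2, 2, 3, 0]

Message polynomial: m(x) = 10 + 1·x + 5·x^2 (mod 13).
For each evaluation point α_i, compute m(α_i) mod 13:
  α_1 = 9: Horner steps 5 → 7 → 8, so m(9) = 8.
  α_2 = 7: Horner steps 5 → 10 → 2, so m(7) = 2.
  α_3 = 11: Horner steps 5 → 4 → 2, so m(11) = 2.
  α_4 = 4: Horner steps 5 → 8 → 3, so m(4) = 3.
  α_5 = 10: Horner steps 5 → 12 → 0, so m(10) = 0.
Codeword c = [8, 2, 2, 3, 0] ∈ F_13^5.


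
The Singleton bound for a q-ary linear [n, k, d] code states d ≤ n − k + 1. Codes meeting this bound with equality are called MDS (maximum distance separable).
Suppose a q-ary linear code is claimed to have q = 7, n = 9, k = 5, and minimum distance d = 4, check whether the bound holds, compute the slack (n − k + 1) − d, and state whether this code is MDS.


Singleton RHS = n − k + 1 = 5, slack = 1, bound satisfied, not MDS.

Singleton bound: d ≤ n − k + 1.
Here n = 9, k = 5, so n − k + 1 = 5.
Given d = 4, check d ≤ 5: YES.
Slack = (n − k + 1) − d = 1.
The code is NOT MDS (slack = 1 > 0).
Description: the claimed parameters are [9, 5, 4]_7; such a code would be non-MDS.


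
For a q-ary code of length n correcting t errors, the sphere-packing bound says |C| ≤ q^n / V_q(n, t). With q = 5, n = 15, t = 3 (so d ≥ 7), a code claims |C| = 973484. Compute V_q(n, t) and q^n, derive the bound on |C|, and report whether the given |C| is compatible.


V_q(n, t) = 30861, q^n = 30517578125, Hamming bound = 988871, |C| = 973484 ≤ bound (satisfied).

Step 1: Compute V_q(n, t) = Σ_{j=0}^3 C(n, j) (q−1)^j.
  j = 0: C(15,0)·(4)^0 = 1·1 = 1.
  j = 1: C(15,1)·(4)^1 = 15·4 = 60.
  j = 2: C(15,2)·(4)^2 = 105·16 = 1680.
  j = 3: C(15,3)·(4)^3 = 455·64 = 29120.
  V_q(n, t) = 1 + 60 + 1680 + 29120 = 30861.
Step 2: q^n = 5^15 = 30517578125.
Step 3: Hamming bound ⌊q^n / V_q(n,t)⌋ = ⌊30517578125/30861⌋ = 988871.
Step 4: Compare |C| = 973484 to 988871: satisfied.
The claimed |C| lies below the Hamming bound.


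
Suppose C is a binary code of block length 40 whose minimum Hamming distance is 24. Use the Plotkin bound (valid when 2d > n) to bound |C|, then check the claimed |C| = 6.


Plotkin bound M ≤ 6; given |C| = 6 ≤ bound (satisfied).

Check applicability: 2d = 48, n = 40.
2d − n = 8 > 0, so Plotkin applies.
Compute d/(2d−n) = 24/8 ≈ 3.0000.
⌊d/(2d−n)⌋ = 3.
Plotkin bound: M ≤ 2·3 = 6.
Given |C| = 6, check: satisfied.
This |C| is at the Plotkin bound.


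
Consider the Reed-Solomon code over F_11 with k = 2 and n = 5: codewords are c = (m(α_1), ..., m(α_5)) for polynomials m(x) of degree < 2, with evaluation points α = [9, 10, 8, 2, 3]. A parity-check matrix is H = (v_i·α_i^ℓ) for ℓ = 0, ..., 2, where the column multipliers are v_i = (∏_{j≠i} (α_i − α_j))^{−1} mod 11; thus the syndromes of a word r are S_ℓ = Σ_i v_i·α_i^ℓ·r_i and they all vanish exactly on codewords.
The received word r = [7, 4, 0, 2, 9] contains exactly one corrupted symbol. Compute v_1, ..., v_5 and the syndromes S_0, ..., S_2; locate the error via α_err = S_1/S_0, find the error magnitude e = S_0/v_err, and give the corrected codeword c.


S = (6, 5, 6), error at position 2, error magnitude e = 1, c = [7, 3, 0, 2, 9].

Step 1: column multipliers v_i = (∏_{j≠i}(α_i − α_j))^{−1} mod 11.
  i = 1 (α = 9): (9−10)(9−8)(9−2)(9−3) = (−1)·1·7·6 = −42 ≡ 2, so v_1 = 2^{−1} = 6 (mod 11).
  i = 2 (α = 10): (10−9)(10−8)(10−2)(10−3) = 1·2·8·7 = 112 ≡ 2, so v_2 = 2^{−1} = 6 (mod 11).
  i = 3 (α = 8): (8−9)(8−10)(8−2)(8−3) = (−1)·(−2)·6·5 = 60 ≡ 5, so v_3 = 5^{−1} = 9 (mod 11).
  i = 4 (α = 2): (2−9)(2−10)(2−8)(2−3) = (−7)·(−8)·(−6)·(−1) = 336 ≡ 6, so v_4 = 6^{−1} = 2 (mod 11).
  i = 5 (α = 3): (3−9)(3−10)(3−8)(3−2) = (−6)·(−7)·(−5)·1 = −210 ≡ 10, so v_5 = 10^{−1} = 10 (mod 11).
  v = [6, 6, 9, 2, 10].
Step 2: syndromes of r = [7, 4, 0, 2, 9] (all sums mod 11).
  S_0 = Σ v_i r_i = 6·7 + 6·4 + 9·0 + 2·2 + 10·9 = 160 ≡ 6.
  S_1 = Σ v_i α_i r_i = 6·9·7 + 6·10·4 + 9·8·0 + 2·2·2 + 10·3·9 = 896 ≡ 5.
  α_i^2 mod 11 = [4, 1, 9, 4, 9].
  S_2 = Σ v_i α_i^2 r_i = 6·4·7 + 6·1·4 + 9·9·0 + 2·4·2 + 10·9·9 = 1018 ≡ 6.
  S = (6, 5, 6) ≠ 0, so r is not a codeword (an error is present).
Step 3: locate the error. For a single error e at position i, S_ℓ = v_i·e·α_i^ℓ, so α_err = S_1/S_0.
  S_0^{−1} = 6^{−1} = 2 (mod 11), so α_err = 5·2 = 10 ≡ 10 = α_2. Error position i = 2.
  Consistency check: S_2/S_1 = 6·9 = 54 ≡ 10 = α_err ✓ (single-error assumption holds).
Step 4: error magnitude e = S_0/v_2 = S_0·∏_{j≠2}(α_2 − α_j) = 6·2 = 12 ≡ 1 (mod 11).
Step 5: correct position 2: c_2 = r_2 − e = 4 − 1 ≡ 3 (mod 11). Hence c = [7, 3, 0, 2, 9].
  Check: interpolating c through the α_i gives m(x) = 10 + 7·x (degree < 2) with m(α_i) = c_i for every i, so c is indeed a codeword.


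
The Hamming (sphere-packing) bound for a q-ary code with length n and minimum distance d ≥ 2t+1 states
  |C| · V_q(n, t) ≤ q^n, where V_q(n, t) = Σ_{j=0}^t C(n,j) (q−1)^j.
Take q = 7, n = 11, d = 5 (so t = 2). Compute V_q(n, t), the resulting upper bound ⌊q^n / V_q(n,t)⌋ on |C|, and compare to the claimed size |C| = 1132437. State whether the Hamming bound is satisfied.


V_q(n, t) = 2047, q^n = 1977326743, Hamming bound = 965963, |C| = 1132437 > bound (violated).

Step 1: Compute V_q(n, t) = Σ_{j=0}^2 C(n, j) (q−1)^j.
  j = 0: C(11,0)·(6)^0 = 1·1 = 1.
  j = 1: C(11,1)·(6)^1 = 11·6 = 66.
  j = 2: C(11,2)·(6)^2 = 55·36 = 1980.
  V_q(n, t) = 1 + 66 + 1980 = 2047.
Step 2: q^n = 7^11 = 1977326743.
Step 3: Hamming bound ⌊q^n / V_q(n,t)⌋ = ⌊1977326743/2047⌋ = 965963.
Step 4: Compare |C| = 1132437 to 965963: violated.
The claimed |C| lies above the Hamming bound, so no 7-ary code of length 11 with d ≥ 5 can have 1132437 codewords.


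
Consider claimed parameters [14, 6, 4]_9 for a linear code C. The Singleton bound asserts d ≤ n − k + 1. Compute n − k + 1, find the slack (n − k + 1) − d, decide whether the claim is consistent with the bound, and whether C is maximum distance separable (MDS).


Singleton RHS = n − k + 1 = 9, slack = 5, bound satisfied, not MDS.

Singleton bound: d ≤ n − k + 1.
Here n = 14, k = 6, so n − k + 1 = 9.
Given d = 4, check d ≤ 9: YES.
Slack = (n − k + 1) − d = 5.
The code is NOT MDS (slack = 5 > 0).
Description: the claimed parameters are [14, 6, 4]_9; such a code would be non-MDS.


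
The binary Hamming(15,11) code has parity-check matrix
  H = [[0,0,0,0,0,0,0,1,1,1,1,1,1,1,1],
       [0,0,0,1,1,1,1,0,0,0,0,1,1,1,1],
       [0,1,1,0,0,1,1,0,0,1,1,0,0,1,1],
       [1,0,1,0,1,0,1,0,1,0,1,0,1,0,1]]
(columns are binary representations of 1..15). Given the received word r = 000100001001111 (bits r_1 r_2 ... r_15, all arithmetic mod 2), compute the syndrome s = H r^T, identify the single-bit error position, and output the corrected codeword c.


s = (1, 1, 0, 1)^T, error position = 13, corrected codeword c = 000100001001011

Compute s = H r^T mod 2 one row at a time:
  s_1 = 0 + 1 + 0 + 0 + 1 + 1 + 1 + 1 = 5 ≡ 1 (mod 2).
  s_2 = 1 + 0 + 0 + 0 + 1 + 1 + 1 + 1 = 5 ≡ 1 (mod 2).
  s_3 = 0 + 0 + 0 + 0 + 0 + 0 + 1 + 1 = 2 ≡ 0 (mod 2).
  s_4 = 0 + 0 + 0 + 0 + 1 + 0 + 1 + 1 = 3 ≡ 1 (mod 2).
s = (1, 1, 0, 1)^T — this equals column 13 of H (binary 1101), so error is at position 13.
Correct: flip bit 13 of r = 000100001001111 to get c = 000100001001011.


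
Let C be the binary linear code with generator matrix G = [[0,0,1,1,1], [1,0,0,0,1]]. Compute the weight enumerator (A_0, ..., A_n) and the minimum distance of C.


Weight distribution: A_0 = 1, A_2 = 1, A_3 = 2. Minimum distance d = 2.

Enumerate all 2^2 = 4 messages m ∈ F_2^2.
For each, compute codeword c = mG in F_2^5, then tally its weight.
  m = 00 → c = 00000, weight = 0.
  m = 10 → c = 00111, weight = 3.
  m = 01 → c = 10001, weight = 2.
  m = 11 → c = 10110, weight = 3.
Tally weights:
  weight 0: 1 codewords.
  weight 2: 1 codewords.
  weight 3: 2 codewords.
Minimum distance d = smallest w > 0 with A_w > 0 = 2.
Sanity: Σ A_w = 4 = 2^2 = 4 ✓.


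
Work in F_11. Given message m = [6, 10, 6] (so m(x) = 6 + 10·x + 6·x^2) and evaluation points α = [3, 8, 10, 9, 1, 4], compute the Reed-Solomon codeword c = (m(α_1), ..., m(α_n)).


c = [2, 8, 2, 10, 0, 10]

Message polynomial: m(x) = 6 + 10·x + 6·x^2 (mod 11).
For each evaluation point α_i, compute m(α_i) mod 11:
  α_1 = 3: Horner steps 6 → 6 → 2, so m(3) = 2.
  α_2 = 8: Horner steps 6 → 3 → 8, so m(8) = 8.
  α_3 = 10: Horner steps 6 → 4 → 2, so m(10) = 2.
  α_4 = 9: Horner steps 6 → 9 → 10, so m(9) = 10.
  α_5 = 1: Horner steps 6 → 5 → 0, so m(1) = 0.
  α_6 = 4: Horner steps 6 → 1 → 10, so m(4) = 10.
Codeword c = [2, 8, 2, 10, 0, 10] ∈ F_11^6.


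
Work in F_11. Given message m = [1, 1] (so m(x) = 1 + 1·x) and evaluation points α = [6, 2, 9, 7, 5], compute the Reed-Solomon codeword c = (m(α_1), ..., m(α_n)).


c = [7, 3, 10, 8, 6]

Message polynomial: m(x) = 1 + 1·x (mod 11).
For each evaluation point α_i, compute m(α_i) mod 11:
  α_1 = 6: Horner steps 1 → 7, so m(6) = 7.
  α_2 = 2: Horner steps 1 → 3, so m(2) = 3.
  α_3 = 9: Horner steps 1 → 10, so m(9) = 10.
  α_4 = 7: Horner steps 1 → 8, so m(7) = 8.
  α_5 = 5: Horner steps 1 → 6, so m(5) = 6.
Codeword c = [7, 3, 10, 8, 6] ∈ F_11^5.


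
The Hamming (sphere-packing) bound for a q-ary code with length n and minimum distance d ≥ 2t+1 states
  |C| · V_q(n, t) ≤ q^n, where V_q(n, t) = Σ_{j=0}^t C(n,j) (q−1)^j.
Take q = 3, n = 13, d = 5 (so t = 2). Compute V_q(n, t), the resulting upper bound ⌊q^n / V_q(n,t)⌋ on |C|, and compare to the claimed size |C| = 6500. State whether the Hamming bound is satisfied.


V_q(n, t) = 339, q^n = 1594323, Hamming bound = 4703, |C| = 6500 > bound (violated).

Step 1: Compute V_q(n, t) = Σ_{j=0}^2 C(n, j) (q−1)^j.
  j = 0: C(13,0)·(2)^0 = 1·1 = 1.
  j = 1: C(13,1)·(2)^1 = 13·2 = 26.
  j = 2: C(13,2)·(2)^2 = 78·4 = 312.
  V_q(n, t) = 1 + 26 + 312 = 339.
Step 2: q^n = 3^13 = 1594323.
Step 3: Hamming bound ⌊q^n / V_q(n,t)⌋ = ⌊1594323/339⌋ = 4703.
Step 4: Compare |C| = 6500 to 4703: violated.
The claimed |C| lies above the Hamming bound, so no 3-ary code of length 13 with d ≥ 5 can have 6500 codewords.


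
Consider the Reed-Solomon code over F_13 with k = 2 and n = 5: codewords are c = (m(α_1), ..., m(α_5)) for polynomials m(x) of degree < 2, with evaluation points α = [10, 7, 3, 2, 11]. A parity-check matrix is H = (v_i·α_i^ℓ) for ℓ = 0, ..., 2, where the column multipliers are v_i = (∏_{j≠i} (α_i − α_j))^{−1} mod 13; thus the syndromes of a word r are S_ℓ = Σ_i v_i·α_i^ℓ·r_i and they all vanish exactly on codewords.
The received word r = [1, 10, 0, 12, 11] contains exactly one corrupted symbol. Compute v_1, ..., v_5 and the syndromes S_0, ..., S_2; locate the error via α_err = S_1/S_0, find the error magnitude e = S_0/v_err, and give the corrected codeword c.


S = (3, 9, 1), error at position 3, error magnitude e = 4, c = [1, 10, 9, 12, 11].

Step 1: column multipliers v_i = (∏_{j≠i}(α_i − α_j))^{−1} mod 13.
  i = 1 (α = 10): (10−7)(10−3)(10−2)(10−11) = 3·7·8·(−1) = −168 ≡ 1, so v_1 = 1^{−1} = 1 (mod 13).
  i = 2 (α = 7): (7−10)(7−3)(7−2)(7−11) = (−3)·4·5·(−4) = 240 ≡ 6, so v_2 = 6^{−1} = 11 (mod 13).
  i = 3 (α = 3): (3−10)(3−7)(3−2)(3−11) = (−7)·(−4)·1·(−8) = −224 ≡ 10, so v_3 = 10^{−1} = 4 (mod 13).
  i = 4 (α = 2): (2−10)(2−7)(2−3)(2−11) = (−8)·(−5)·(−1)·(−9) = 360 ≡ 9, so v_4 = 9^{−1} = 3 (mod 13).
  i = 5 (α = 11): (11−10)(11−7)(11−3)(11−2) = 1·4·8·9 = 288 ≡ 2, so v_5 = 2^{−1} = 7 (mod 13).
  v = [1, 11, 4, 3, 7].
Step 2: syndromes of r = [1, 10, 0, 12, 11] (all sums mod 13).
  S_0 = Σ v_i r_i = 1·1 + 11·10 + 4·0 + 3·12 + 7·11 = 224 ≡ 3.
  S_1 = Σ v_i α_i r_i = 1·10·1 + 11·7·10 + 4·3·0 + 3·2·12 + 7·11·11 = 1699 ≡ 9.
  α_i^2 mod 13 = [9, 10, 9, 4, 4].
  S_2 = Σ v_i α_i^2 r_i = 1·9·1 + 11·10·10 + 4·9·0 + 3·4·12 + 7·4·11 = 1561 ≡ 1.
  S = (3, 9, 1) ≠ 0, so r is not a codeword (an error is present).
Step 3: locate the error. For a single error e at position i, S_ℓ = v_i·e·α_i^ℓ, so α_err = S_1/S_0.
  S_0^{−1} = 3^{−1} = 9 (mod 13), so α_err = 9·9 = 81 ≡ 3 = α_3. Error position i = 3.
  Consistency check: S_2/S_1 = 1·3 = 3 ≡ 3 = α_err ✓ (single-error assumption holds).
Step 4: error magnitude e = S_0/v_3 = S_0·∏_{j≠3}(α_3 − α_j) = 3·10 = 30 ≡ 4 (mod 13).
Step 5: correct position 3: c_3 = r_3 − e = 0 − 4 ≡ 9 (mod 13). Hence c = [1, 10, 9, 12, 11].
  Check: interpolating c through the α_i gives m(x) = 5 + 10·x (degree < 2) with m(α_i) = c_i for every i, so c is indeed a codeword.


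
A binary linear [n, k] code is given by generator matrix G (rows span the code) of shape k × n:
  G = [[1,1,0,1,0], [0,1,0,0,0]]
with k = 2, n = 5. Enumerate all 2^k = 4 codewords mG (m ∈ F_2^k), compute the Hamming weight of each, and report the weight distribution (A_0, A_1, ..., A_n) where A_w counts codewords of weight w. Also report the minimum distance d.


Weight distribution: A_0 = 1, A_1 = 1, A_2 = 1, A_3 = 1. Minimum distance d = 1.

Enumerate all 2^2 = 4 messages m ∈ F_2^2.
For each, compute codeword c = mG in F_2^5, then tally its weight.
  m = 00 → c = 00000, weight = 0.
  m = 10 → c = 11010, weight = 3.
  m = 01 → c = 01000, weight = 1.
  m = 11 → c = 10010, weight = 2.
Tally weights:
  weight 0: 1 codewords.
  weight 1: 1 codewords.
  weight 2: 1 codewords.
  weight 3: 1 codewords.
Minimum distance d = smallest w > 0 with A_w > 0 = 1.
Sanity: Σ A_w = 4 = 2^2 = 4 ✓.


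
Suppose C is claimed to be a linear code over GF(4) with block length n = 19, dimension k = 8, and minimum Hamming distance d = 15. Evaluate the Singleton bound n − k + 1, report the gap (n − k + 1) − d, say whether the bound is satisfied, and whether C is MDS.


Singleton RHS = n − k + 1 = 12, slack = -3, bound violated (no such code; not MDS).

Singleton bound: d ≤ n − k + 1.
Here n = 19, k = 8, so n − k + 1 = 12.
Given d = 15, check d ≤ 12: NO.
Slack = (n − k + 1) − d = -3.
The slack is negative: d = 15 exceeds n − k + 1 = 12 by 3, so the Singleton bound is violated and no linear [19, 8, 15]_4 code can exist. In particular it is not MDS (MDS requires d = n − k + 1 exactly).
Description: the claimed parameters are [19, 8, 15]_4; such a code would be impossible (violates the Singleton bound).


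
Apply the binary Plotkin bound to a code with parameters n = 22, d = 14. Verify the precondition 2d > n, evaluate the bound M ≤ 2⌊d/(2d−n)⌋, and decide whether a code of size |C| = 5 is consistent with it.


Plotkin bound M ≤ 4; given |C| = 5 > bound (violated).

Check applicability: 2d = 28, n = 22.
2d − n = 6 > 0, so Plotkin applies.
Compute d/(2d−n) = 14/6 ≈ 2.3333.
⌊d/(2d−n)⌋ = 2.
Plotkin bound: M ≤ 2·2 = 4.
Given |C| = 5, check: VIOLATED.
This |C| is above the Plotkin bound, so no binary code with n = 22, d = 14 and 5 codewords exists.


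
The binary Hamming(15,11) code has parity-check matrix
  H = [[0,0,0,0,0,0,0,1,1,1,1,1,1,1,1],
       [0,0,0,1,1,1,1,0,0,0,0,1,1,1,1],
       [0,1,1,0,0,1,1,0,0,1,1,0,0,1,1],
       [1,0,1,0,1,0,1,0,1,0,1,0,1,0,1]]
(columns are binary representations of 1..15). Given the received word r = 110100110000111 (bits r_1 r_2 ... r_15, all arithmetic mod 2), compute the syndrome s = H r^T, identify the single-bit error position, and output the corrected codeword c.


s = (0, 1, 0, 0)^T, error position = 4, corrected codeword c = 110000110000111

Compute s = H r^T mod 2 one row at a time:
  s_1 = 1 + 0 + 0 + 0 + 0 + 1 + 1 + 1 = 4 ≡ 0 (mod 2).
  s_2 = 1 + 0 + 0 + 1 + 0 + 1 + 1 + 1 = 5 ≡ 1 (mod 2).
  s_3 = 1 + 0 + 0 + 1 + 0 + 0 + 1 + 1 = 4 ≡ 0 (mod 2).
  s_4 = 1 + 0 + 0 + 1 + 0 + 0 + 1 + 1 = 4 ≡ 0 (mod 2).
s = (0, 1, 0, 0)^T — this equals column 4 of H (binary 0100), so error is at position 4.
Correct: flip bit 4 of r = 110100110000111 to get c = 110000110000111.


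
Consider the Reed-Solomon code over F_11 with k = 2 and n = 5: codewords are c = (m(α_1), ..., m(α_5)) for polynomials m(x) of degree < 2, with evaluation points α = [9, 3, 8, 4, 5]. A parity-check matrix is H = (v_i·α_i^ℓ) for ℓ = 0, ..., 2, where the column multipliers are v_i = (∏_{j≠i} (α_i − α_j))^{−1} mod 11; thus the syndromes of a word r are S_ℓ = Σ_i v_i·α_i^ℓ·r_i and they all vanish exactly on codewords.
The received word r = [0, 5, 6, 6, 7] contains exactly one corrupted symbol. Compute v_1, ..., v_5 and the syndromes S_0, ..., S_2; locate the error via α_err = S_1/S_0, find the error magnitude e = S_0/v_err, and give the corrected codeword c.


S = (3, 2, 5), error at position 3, error magnitude e = 7, c = [0, 5, 10, 6, 7].

Step 1: column multipliers v_i = (∏_{j≠i}(α_i − α_j))^{−1} mod 11.
  i = 1 (α = 9): (9−3)(9−8)(9−4)(9−5) = 6·1·5·4 = 120 ≡ 10, so v_1 = 10^{−1} = 10 (mod 11).
  i = 2 (α = 3): (3−9)(3−8)(3−4)(3−5) = (−6)·(−5)·(−1)·(−2) = 60 ≡ 5, so v_2 = 5^{−1} = 9 (mod 11).
  i = 3 (α = 8): (8−9)(8−3)(8−4)(8−5) = (−1)·5·4·3 = −60 ≡ 6, so v_3 = 6^{−1} = 2 (mod 11).
  i = 4 (α = 4): (4−9)(4−3)(4−8)(4−5) = (−5)·1·(−4)·(−1) = −20 ≡ 2, so v_4 = 2^{−1} = 6 (mod 11).
  i = 5 (α = 5): (5−9)(5−3)(5−8)(5−4) = (−4)·2·(−3)·1 = 24 ≡ 2, so v_5 = 2^{−1} = 6 (mod 11).
  v = [10, 9, 2, 6, 6].
Step 2: syndromes of r = [0, 5, 6, 6, 7] (all sums mod 11).
  S_0 = Σ v_i r_i = 10·0 + 9·5 + 2·6 + 6·6 + 6·7 = 135 ≡ 3.
  S_1 = Σ v_i α_i r_i = 10·9·0 + 9·3·5 + 2·8·6 + 6·4·6 + 6·5·7 = 585 ≡ 2.
  α_i^2 mod 11 = [4, 9, 9, 5, 3].
  S_2 = Σ v_i α_i^2 r_i = 10·4·0 + 9·9·5 + 2·9·6 + 6·5·6 + 6·3·7 = 819 ≡ 5.
  S = (3, 2, 5) ≠ 0, so r is not a codeword (an error is present).
Step 3: locate the error. For a single error e at position i, S_ℓ = v_i·e·α_i^ℓ, so α_err = S_1/S_0.
  S_0^{−1} = 3^{−1} = 4 (mod 11), so α_err = 2·4 = 8 ≡ 8 = α_3. Error position i = 3.
  Consistency check: S_2/S_1 = 5·6 = 30 ≡ 8 = α_err ✓ (single-error assumption holds).
Step 4: error magnitude e = S_0/v_3 = S_0·∏_{j≠3}(α_3 − α_j) = 3·6 = 18 ≡ 7 (mod 11).
Step 5: correct position 3: c_3 = r_3 − e = 6 − 7 ≡ 10 (mod 11). Hence c = [0, 5, 10, 6, 7].
  Check: interpolating c through the α_i gives m(x) = 2 + 1·x (degree < 2) with m(α_i) = c_i for every i, so c is indeed a codeword.


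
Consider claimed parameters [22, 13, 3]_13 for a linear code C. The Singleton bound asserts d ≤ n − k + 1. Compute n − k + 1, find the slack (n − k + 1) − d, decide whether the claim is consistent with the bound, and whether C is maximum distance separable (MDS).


Singleton RHS = n − k + 1 = 10, slack = 7, bound satisfied, not MDS.

Singleton bound: d ≤ n − k + 1.
Here n = 22, k = 13, so n − k + 1 = 10.
Given d = 3, check d ≤ 10: YES.
Slack = (n − k + 1) − d = 7.
The code is NOT MDS (slack = 7 > 0).
Description: the claimed parameters are [22, 13, 3]_13; such a code would be non-MDS.


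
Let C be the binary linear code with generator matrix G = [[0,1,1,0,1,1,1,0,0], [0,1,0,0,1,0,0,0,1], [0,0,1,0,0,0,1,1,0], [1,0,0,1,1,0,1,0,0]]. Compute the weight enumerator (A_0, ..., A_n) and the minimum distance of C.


Weight distribution: A_0 = 1, A_3 = 3, A_4 = 3, A_5 = 4, A_6 = 4, A_7 = 1. Minimum distance d = 3.

Enumerate all 2^4 = 16 messages m ∈ F_2^4.
For each, compute codeword c = mG in F_2^9, then tally its weight.
  m = 0000 → c = 000000000, weight = 0.
  m = 1000 → c = 011011100, weight = 5.
  m = 0100 → c = 010010001, weight = 3.
  m = 1100 → c = 001001101, weight = 4.
  m = 0010 → c = 001000110, weight = 3.
  m = 1010 → c = 010011010, weight = 4.
  m = 0110 → c = 011010111, weight = 6.
  m = 1110 → c = 000001011, weight = 3.
  m = 0001 → c = 100110100, weight = 4.
  m = 1001 → c = 111101000, weight = 5.
  m = 0101 → c = 110100101, weight = 5.
  m = 1101 → c = 101111001, weight = 6.
  m = 0011 → c = 101110010, weight = 5.
  m = 1011 → c = 110101110, weight = 6.
  m = 0111 → c = 111100011, weight = 6.
  m = 1111 → c = 100111111, weight = 7.
Tally weights:
  weight 0: 1 codewords.
  weight 3: 3 codewords.
  weight 4: 3 codewords.
  weight 5: 4 codewords.
  weight 6: 4 codewords.
  weight 7: 1 codewords.
Minimum distance d = smallest w > 0 with A_w > 0 = 3.
Sanity: Σ A_w = 16 = 2^4 = 16 ✓.


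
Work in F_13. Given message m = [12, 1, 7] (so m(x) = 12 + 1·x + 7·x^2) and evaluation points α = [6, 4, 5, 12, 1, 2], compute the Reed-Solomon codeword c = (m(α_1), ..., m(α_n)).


c = [10, 11, 10, 5, 7, 3]

Message polynomial: m(x) = 12 + 1·x + 7·x^2 (mod 13).
For each evaluation point α_i, compute m(α_i) mod 13:
  α_1 = 6: Horner steps 7 → 4 → 10, so m(6) = 10.
  α_2 = 4: Horner steps 7 → 3 → 11, so m(4) = 11.
  α_3 = 5: Horner steps 7 → 10 → 10, so m(5) = 10.
  α_4 = 12: Horner steps 7 → 7 → 5, so m(12) = 5.
  α_5 = 1: Horner steps 7 → 8 → 7, so m(1) = 7.
  α_6 = 2: Horner steps 7 → 2 → 3, so m(2) = 3.
Codeword c = [10, 11, 10, 5, 7, 3] ∈ F_13^6.


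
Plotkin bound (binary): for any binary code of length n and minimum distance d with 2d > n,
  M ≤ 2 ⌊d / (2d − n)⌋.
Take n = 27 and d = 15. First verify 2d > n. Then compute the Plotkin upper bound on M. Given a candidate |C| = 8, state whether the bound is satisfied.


Plotkin bound M ≤ 10; given |C| = 8 ≤ bound (satisfied).

Check applicability: 2d = 30, n = 27.
2d − n = 3 > 0, so Plotkin applies.
Compute d/(2d−n) = 15/3 ≈ 5.0000.
⌊d/(2d−n)⌋ = 5.
Plotkin bound: M ≤ 2·5 = 10.
Given |C| = 8, check: satisfied.
This |C| is below the Plotkin bound.


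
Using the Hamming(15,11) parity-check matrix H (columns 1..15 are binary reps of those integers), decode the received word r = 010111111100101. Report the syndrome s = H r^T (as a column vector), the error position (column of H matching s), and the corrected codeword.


s = (1, 0, 1, 1)^T, error position = 11, corrected codeword c = 010111111110101

Compute s = H r^T mod 2 one row at a time:
  s_1 = 1 + 1 + 1 + 0 + 0 + 1 + 0 + 1 = 5 ≡ 1 (mod 2).
  s_2 = 1 + 1 + 1 + 1 + 0 + 1 + 0 + 1 = 6 ≡ 0 (mod 2).
  s_3 = 1 + 0 + 1 + 1 + 1 + 0 + 0 + 1 = 5 ≡ 1 (mod 2).
  s_4 = 0 + 0 + 1 + 1 + 1 + 0 + 1 + 1 = 5 ≡ 1 (mod 2).
s = (1, 0, 1, 1)^T — this equals column 11 of H (binary 1011), so error is at position 11.
Correct: flip bit 11 of r = 010111111100101 to get c = 010111111110101.


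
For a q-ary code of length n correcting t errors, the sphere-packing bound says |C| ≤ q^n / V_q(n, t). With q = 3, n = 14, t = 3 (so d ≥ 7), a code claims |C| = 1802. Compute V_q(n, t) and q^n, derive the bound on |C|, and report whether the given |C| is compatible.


V_q(n, t) = 3305, q^n = 4782969, Hamming bound = 1447, |C| = 1802 > bound (violated).

Step 1: Compute V_q(n, t) = Σ_{j=0}^3 C(n, j) (q−1)^j.
  j = 0: C(14,0)·(2)^0 = 1·1 = 1.
  j = 1: C(14,1)·(2)^1 = 14·2 = 28.
  j = 2: C(14,2)·(2)^2 = 91·4 = 364.
  j = 3: C(14,3)·(2)^3 = 364·8 = 2912.
  V_q(n, t) = 1 + 28 + 364 + 2912 = 3305.
Step 2: q^n = 3^14 = 4782969.
Step 3: Hamming bound ⌊q^n / V_q(n,t)⌋ = ⌊4782969/3305⌋ = 1447.
Step 4: Compare |C| = 1802 to 1447: violated.
The claimed |C| lies above the Hamming bound, so no 3-ary code of length 14 with d ≥ 7 can have 1802 codewords.


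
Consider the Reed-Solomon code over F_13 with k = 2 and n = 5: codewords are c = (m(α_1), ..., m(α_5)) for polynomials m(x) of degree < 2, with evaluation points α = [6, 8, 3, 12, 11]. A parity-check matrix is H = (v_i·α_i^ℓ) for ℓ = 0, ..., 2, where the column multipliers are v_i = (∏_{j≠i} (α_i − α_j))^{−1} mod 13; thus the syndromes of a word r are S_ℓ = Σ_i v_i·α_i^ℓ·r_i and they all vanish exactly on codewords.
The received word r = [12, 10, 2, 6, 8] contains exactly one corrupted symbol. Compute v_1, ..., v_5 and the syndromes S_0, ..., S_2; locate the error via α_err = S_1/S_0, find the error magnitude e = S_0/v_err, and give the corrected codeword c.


S = (4, 5, 3), error at position 5, error magnitude e = 1, c = [12, 10, 2, 6, 7].

Step 1: column multipliers v_i = (∏_{j≠i}(α_i − α_j))^{−1} mod 13.
  i = 1 (α = 6): (6−8)(6−3)(6−12)(6−11) = (−2)·3·(−6)·(−5) = −180 ≡ 2, so v_1 = 2^{−1} = 7 (mod 13).
  i = 2 (α = 8): (8−6)(8−3)(8−12)(8−11) = 2·5·(−4)·(−3) = 120 ≡ 3, so v_2 = 3^{−1} = 9 (mod 13).
  i = 3 (α = 3): (3−6)(3−8)(3−12)(3−11) = (−3)·(−5)·(−9)·(−8) = 1080 ≡ 1, so v_3 = 1^{−1} = 1 (mod 13).
  i = 4 (α = 12): (12−6)(12−8)(12−3)(12−11) = 6·4·9·1 = 216 ≡ 8, so v_4 = 8^{−1} = 5 (mod 13).
  i = 5 (α = 11): (11−6)(11−8)(11−3)(11−12) = 5·3·8·(−1) = −120 ≡ 10, so v_5 = 10^{−1} = 4 (mod 13).
  v = [7, 9, 1, 5, 4].
Step 2: syndromes of r = [12, 10, 2, 6, 8] (all sums mod 13).
  S_0 = Σ v_i r_i = 7·12 + 9·10 + 1·2 + 5·6 + 4·8 = 238 ≡ 4.
  S_1 = Σ v_i α_i r_i = 7·6·12 + 9·8·10 + 1·3·2 + 5·12·6 + 4·11·8 = 1942 ≡ 5.
  α_i^2 mod 13 = [10, 12, 9, 1, 4].
  S_2 = Σ v_i α_i^2 r_i = 7·10·12 + 9·12·10 + 1·9·2 + 5·1·6 + 4·4·8 = 2096 ≡ 3.
  S = (4, 5, 3) ≠ 0, so r is not a codeword (an error is present).
Step 3: locate the error. For a single error e at position i, S_ℓ = v_i·e·α_i^ℓ, so α_err = S_1/S_0.
  S_0^{−1} = 4^{−1} = 10 (mod 13), so α_err = 5·10 = 50 ≡ 11 = α_5. Error position i = 5.
  Consistency check: S_2/S_1 = 3·8 = 24 ≡ 11 = α_err ✓ (single-error assumption holds).
Step 4: error magnitude e = S_0/v_5 = S_0·∏_{j≠5}(α_5 − α_j) = 4·10 = 40 ≡ 1 (mod 13).
Step 5: correct position 5: c_5 = r_5 − e = 8 − 1 ≡ 7 (mod 13). Hence c = [12, 10, 2, 6, 7].
  Check: interpolating c through the α_i gives m(x) = 5 + 12·x (degree < 2) with m(α_i) = c_i for every i, so c is indeed a codeword.


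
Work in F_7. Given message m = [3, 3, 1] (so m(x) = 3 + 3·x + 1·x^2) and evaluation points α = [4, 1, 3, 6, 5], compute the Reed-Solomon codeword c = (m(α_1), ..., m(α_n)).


c = [3, 0, 0, 1, 1]

Message polynomial: m(x) = 3 + 3·x + 1·x^2 (mod 7).
For each evaluation point α_i, compute m(α_i) mod 7:
  α_1 = 4: Horner steps 1 → 0 → 3, so m(4) = 3.
  α_2 = 1: Horner steps 1 → 4 → 0, so m(1) = 0.
  α_3 = 3: Horner steps 1 → 6 → 0, so m(3) = 0.
  α_4 = 6: Horner steps 1 → 2 → 1, so m(6) = 1.
  α_5 = 5: Horner steps 1 → 1 → 1, so m(5) = 1.
Codeword c = [3, 0, 0, 1, 1] ∈ F_7^5.


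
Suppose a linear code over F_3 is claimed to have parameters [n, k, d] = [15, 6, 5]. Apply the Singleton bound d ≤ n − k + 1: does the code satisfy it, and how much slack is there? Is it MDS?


Singleton RHS = n − k + 1 = 10, slack = 5, bound satisfied, not MDS.

Singleton bound: d ≤ n − k + 1.
Here n = 15, k = 6, so n − k + 1 = 10.
Given d = 5, check d ≤ 10: YES.
Slack = (n − k + 1) − d = 5.
The code is NOT MDS (slack = 5 > 0).
Description: the claimed parameters are [15, 6, 5]_3; such a code would be non-MDS.


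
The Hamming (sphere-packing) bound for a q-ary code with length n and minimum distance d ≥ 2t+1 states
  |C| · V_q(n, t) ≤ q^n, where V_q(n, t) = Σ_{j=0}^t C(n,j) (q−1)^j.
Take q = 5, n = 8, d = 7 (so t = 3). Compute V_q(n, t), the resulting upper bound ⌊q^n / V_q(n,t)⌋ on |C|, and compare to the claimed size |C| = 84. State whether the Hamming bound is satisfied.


V_q(n, t) = 4065, q^n = 390625, Hamming bound = 96, |C| = 84 ≤ bound (satisfied).

Step 1: Compute V_q(n, t) = Σ_{j=0}^3 C(n, j) (q−1)^j.
  j = 0: C(8,0)·(4)^0 = 1·1 = 1.
  j = 1: C(8,1)·(4)^1 = 8·4 = 32.
  j = 2: C(8,2)·(4)^2 = 28·16 = 448.
  j = 3: C(8,3)·(4)^3 = 56·64 = 3584.
  V_q(n, t) = 1 + 32 + 448 + 3584 = 4065.
Step 2: q^n = 5^8 = 390625.
Step 3: Hamming bound ⌊q^n / V_q(n,t)⌋ = ⌊390625/4065⌋ = 96.
Step 4: Compare |C| = 84 to 96: satisfied.
The claimed |C| lies below the Hamming bound.


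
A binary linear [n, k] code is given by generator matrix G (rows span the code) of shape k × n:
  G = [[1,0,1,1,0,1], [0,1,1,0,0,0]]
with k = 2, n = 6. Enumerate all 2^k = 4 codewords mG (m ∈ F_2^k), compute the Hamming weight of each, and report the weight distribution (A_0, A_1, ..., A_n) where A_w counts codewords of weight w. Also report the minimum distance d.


Weight distribution: A_0 = 1, A_2 = 1, A_4 = 2. Minimum distance d = 2.

Enumerate all 2^2 = 4 messages m ∈ F_2^2.
For each, compute codeword c = mG in F_2^6, then tally its weight.
  m = 00 → c = 000000, weight = 0.
  m = 10 → c = 101101, weight = 4.
  m = 01 → c = 011000, weight = 2.
  m = 11 → c = 110101, weight = 4.
Tally weights:
  weight 0: 1 codewords.
  weight 2: 1 codewords.
  weight 4: 2 codewords.
Minimum distance d = smallest w > 0 with A_w > 0 = 2.
Sanity: Σ A_w = 4 = 2^2 = 4 ✓.


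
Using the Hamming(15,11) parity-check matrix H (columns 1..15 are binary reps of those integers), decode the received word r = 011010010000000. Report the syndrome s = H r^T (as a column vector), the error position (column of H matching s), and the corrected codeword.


s = (1, 1, 0, 0)^T, error position = 12, corrected codeword c = 011010010001000

Compute s = H r^T mod 2 one row at a time:
  s_1 = 1 + 0 + 0 + 0 + 0 + 0 + 0 + 0 = 1 ≡ 1 (mod 2).
  s_2 = 0 + 1 + 0 + 0 + 0 + 0 + 0 + 0 = 1 ≡ 1 (mod 2).
  s_3 = 1 + 1 + 0 + 0 + 0 + 0 + 0 + 0 = 2 ≡ 0 (mod 2).
  s_4 = 0 + 1 + 1 + 0 + 0 + 0 + 0 + 0 = 2 ≡ 0 (mod 2).
s = (1, 1, 0, 0)^T — this equals column 12 of H (binary 1100), so error is at position 12.
Correct: flip bit 12 of r = 011010010000000 to get c = 011010010001000.


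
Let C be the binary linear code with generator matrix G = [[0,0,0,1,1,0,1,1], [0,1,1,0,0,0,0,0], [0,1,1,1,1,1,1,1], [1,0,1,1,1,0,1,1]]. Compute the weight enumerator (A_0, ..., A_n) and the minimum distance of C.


Weight distribution: A_0 = 1, A_1 = 1, A_2 = 3, A_3 = 3, A_4 = 1, A_5 = 1, A_6 = 3, A_7 = 3. Minimum distance d = 1.

Enumerate all 2^4 = 16 messages m ∈ F_2^4.
For each, compute codeword c = mG in F_2^8, then tally its weight.
  m = 0000 → c = 00000000, weight = 0.
  m = 1000 → c = 00011011, weight = 4.
  m = 0100 → c = 01100000, weight = 2.
  m = 1100 → c = 01111011, weight = 6.
  m = 0010 → c = 01111111, weight = 7.
  m = 1010 → c = 01100100, weight = 3.
  m = 0110 → c = 00011111, weight = 5.
  m = 1110 → c = 00000100, weight = 1.
  m = 0001 → c = 10111011, weight = 6.
  m = 1001 → c = 10100000, weight = 2.
  m = 0101 → c = 11011011, weight = 6.
  m = 1101 → c = 11000000, weight = 2.
  m = 0011 → c = 11000100, weight = 3.
  m = 1011 → c = 11011111, weight = 7.
  m = 0111 → c = 10100100, weight = 3.
  m = 1111 → c = 10111111, weight = 7.
Tally weights:
  weight 0: 1 codewords.
  weight 1: 1 codewords.
  weight 2: 3 codewords.
  weight 3: 3 codewords.
  weight 4: 1 codewords.
  weight 5: 1 codewords.
  weight 6: 3 codewords.
  weight 7: 3 codewords.
Minimum distance d = smallest w > 0 with A_w > 0 = 1.
Sanity: Σ A_w = 16 = 2^4 = 16 ✓.


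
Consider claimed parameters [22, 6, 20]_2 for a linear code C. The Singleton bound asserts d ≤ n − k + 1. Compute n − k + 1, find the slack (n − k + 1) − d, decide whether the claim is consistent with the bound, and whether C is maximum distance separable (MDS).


Singleton RHS = n − k + 1 = 17, slack = -3, bound violated (no such code; not MDS).

Singleton bound: d ≤ n − k + 1.
Here n = 22, k = 6, so n − k + 1 = 17.
Given d = 20, check d ≤ 17: NO.
Slack = (n − k + 1) − d = -3.
The slack is negative: d = 20 exceeds n − k + 1 = 17 by 3, so the Singleton bound is violated and no linear [22, 6, 20]_2 code can exist. In particular it is not MDS (MDS requires d = n − k + 1 exactly).
Description: the claimed parameters are [22, 6, 20]_2; such a code would be impossible (violates the Singleton bound).


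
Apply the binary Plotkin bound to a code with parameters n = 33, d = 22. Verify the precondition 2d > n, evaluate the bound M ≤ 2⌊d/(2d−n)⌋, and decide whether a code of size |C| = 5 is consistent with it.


Plotkin bound M ≤ 4; given |C| = 5 > bound (violated).

Check applicability: 2d = 44, n = 33.
2d − n = 11 > 0, so Plotkin applies.
Compute d/(2d−n) = 22/11 ≈ 2.0000.
⌊d/(2d−n)⌋ = 2.
Plotkin bound: M ≤ 2·2 = 4.
Given |C| = 5, check: VIOLATED.
This |C| is above the Plotkin bound, so no binary code with n = 33, d = 22 and 5 codewords exists.


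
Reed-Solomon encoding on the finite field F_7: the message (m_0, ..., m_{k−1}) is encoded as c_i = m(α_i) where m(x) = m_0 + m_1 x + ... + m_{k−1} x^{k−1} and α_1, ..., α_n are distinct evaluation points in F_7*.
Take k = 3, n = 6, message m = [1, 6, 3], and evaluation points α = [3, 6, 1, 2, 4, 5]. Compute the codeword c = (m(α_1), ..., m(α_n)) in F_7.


c = [4, 5, 3, 4, 3, 1]

Message polynomial: m(x) = 1 + 6·x + 3·x^2 (mod 7).
For each evaluation point α_i, compute m(α_i) mod 7:
  α_1 = 3: Horner steps 3 → 1 → 4, so m(3) = 4.
  α_2 = 6: Horner steps 3 → 3 → 5, so m(6) = 5.
  α_3 = 1: Horner steps 3 → 2 → 3, so m(1) = 3.
  α_4 = 2: Horner steps 3 → 5 → 4, so m(2) = 4.
  α_5 = 4: Horner steps 3 → 4 → 3, so m(4) = 3.
  α_6 = 5: Horner steps 3 → 0 → 1, so m(5) = 1.
Codeword c = [4, 5, 3, 4, 3, 1] ∈ F_7^6.


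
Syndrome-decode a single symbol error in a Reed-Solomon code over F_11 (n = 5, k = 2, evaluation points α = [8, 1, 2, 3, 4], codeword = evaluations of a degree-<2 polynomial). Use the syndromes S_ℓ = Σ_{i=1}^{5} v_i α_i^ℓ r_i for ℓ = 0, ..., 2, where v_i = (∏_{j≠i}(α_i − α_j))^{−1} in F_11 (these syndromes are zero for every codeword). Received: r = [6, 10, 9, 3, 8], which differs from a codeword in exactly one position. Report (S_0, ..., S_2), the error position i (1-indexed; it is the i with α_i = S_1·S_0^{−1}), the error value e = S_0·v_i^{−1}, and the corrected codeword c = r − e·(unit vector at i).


S = (8, 8, 8), error at position 2, error magnitude e = 6, c = [6, 4, 9, 3, 8].

Step 1: column multipliers v_i = (∏_{j≠i}(α_i − α_j))^{−1} mod 11.
  i = 1 (α = 8): (8−1)(8−2)(8−3)(8−4) = 7·6·5·4 = 840 ≡ 4, so v_1 = 4^{−1} = 3 (mod 11).
  i = 2 (α = 1): (1−8)(1−2)(1−3)(1−4) = (−7)·(−1)·(−2)·(−3) = 42 ≡ 9, so v_2 = 9^{−1} = 5 (mod 11).
  i = 3 (α = 2): (2−8)(2−1)(2−3)(2−4) = (−6)·1·(−1)·(−2) = −12 ≡ 10, so v_3 = 10^{−1} = 10 (mod 11).
  i = 4 (α = 3): (3−8)(3−1)(3−2)(3−4) = (−5)·2·1·(−1) = 10 ≡ 10, so v_4 = 10^{−1} = 10 (mod 11).
  i = 5 (α = 4): (4−8)(4−1)(4−2)(4−3) = (−4)·3·2·1 = −24 ≡ 9, so v_5 = 9^{−1} = 5 (mod 11).
  v = [3, 5, 10, 10, 5].
Step 2: syndromes of r = [6, 10, 9, 3, 8] (all sums mod 11).
  S_0 = Σ v_i r_i = 3·6 + 5·10 + 10·9 + 10·3 + 5·8 = 228 ≡ 8.
  S_1 = Σ v_i α_i r_i = 3·8·6 + 5·1·10 + 10·2·9 + 10·3·3 + 5·4·8 = 624 ≡ 8.
  α_i^2 mod 11 = [9, 1, 4, 9, 5].
  S_2 = Σ v_i α_i^2 r_i = 3·9·6 + 5·1·10 + 10·4·9 + 10·9·3 + 5·5·8 = 1042 ≡ 8.
  S = (8, 8, 8) ≠ 0, so r is not a codeword (an error is present).
Step 3: locate the error. For a single error e at position i, S_ℓ = v_i·e·α_i^ℓ, so α_err = S_1/S_0.
  S_0^{−1} = 8^{−1} = 7 (mod 11), so α_err = 8·7 = 56 ≡ 1 = α_2. Error position i = 2.
  Consistency check: S_2/S_1 = 8·7 = 56 ≡ 1 = α_err ✓ (single-error assumption holds).
Step 4: error magnitude e = S_0/v_2 = S_0·∏_{j≠2}(α_2 − α_j) = 8·9 = 72 ≡ 6 (mod 11).
Step 5: correct position 2: c_2 = r_2 − e = 10 − 6 ≡ 4 (mod 11). Hence c = [6, 4, 9, 3, 8].
  Check: interpolating c through the α_i gives m(x) = 10 + 5·x (degree < 2) with m(α_i) = c_i for every i, so c is indeed a codeword.
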